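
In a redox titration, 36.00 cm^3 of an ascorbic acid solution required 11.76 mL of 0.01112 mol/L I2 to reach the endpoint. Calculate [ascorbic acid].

n(I2) = 0.01112 x 0.01176 = 0.0001308 mol.
From the balanced equation, 1 mol I2 reacts with 1 mol ascorbic acid, so n(ascorbic acid) = 0.0001308 x 1/1 = 0.0001308 mol.
[ascorbic acid] = 0.0001308 / 0.03600 L = 0.00363 M.

0.00363 M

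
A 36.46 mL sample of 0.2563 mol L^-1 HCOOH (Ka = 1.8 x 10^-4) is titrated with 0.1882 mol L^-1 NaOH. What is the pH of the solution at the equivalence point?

n(HCOOH) = 0.2563 x 0.03646 = 0.009345 mol; V(NaOH) at equivalence = 0.009345/0.1882 = 0.04965 L.
At equivalence all the acid is converted to HCOO-; total volume = 0.03646 + 0.04965 = 0.08611 L, so [HCOO-] = 0.009345/0.08611 = 0.1085 M.
Kb = Kw/Ka = 1.0e-14 / 1.8 x 10^-4 = 5.56e-11.
[OH^-] = sqrt(Kb x [HCOO-]) = sqrt(5.56e-11 x 0.1085) = 2.46e-6 M.
pOH = 5.61, so pH = 14.00 - 5.61 = 8.39.

8.39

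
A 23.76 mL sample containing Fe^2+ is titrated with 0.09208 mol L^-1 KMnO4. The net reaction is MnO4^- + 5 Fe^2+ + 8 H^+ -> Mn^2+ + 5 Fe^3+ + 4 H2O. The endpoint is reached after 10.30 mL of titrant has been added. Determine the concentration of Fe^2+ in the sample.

0.200 M

n(KMnO4) = 0.09208 x 0.01030 = 0.0009484 mol.
From the balanced equation, 1 mol KMnO4 reacts with 5 mol Fe^2+, so n(Fe^2+) = 0.0009484 x 5/1 = 0.004742 mol.
[Fe^2+] = 0.004742 / 0.02376 L = 0.200 M.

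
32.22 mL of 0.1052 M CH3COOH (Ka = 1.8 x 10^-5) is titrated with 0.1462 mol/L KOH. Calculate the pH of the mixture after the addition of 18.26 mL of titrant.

Initial n(CH3COOH) = 0.1052 x 0.03222 = 0.003390 mol.
n(KOH) added = 0.1462 x 0.01826 = 0.002670 mol, converting that many moles of CH3COOH to CH3COO-.
Remaining n(CH3COOH) = 0.0007199 mol; n(CH3COO-) = 0.002670 mol.
By Henderson-Hasselbalch, pH = pKa + log([A^-]/[HA]) = 4.74 + log(0.002670/0.0007199) = 4.74 + (+0.57) = 5.31.

5.31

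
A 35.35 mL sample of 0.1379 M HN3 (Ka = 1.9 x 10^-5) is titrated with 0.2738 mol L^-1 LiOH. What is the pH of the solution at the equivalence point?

n(HN3) = 0.1379 x 0.03535 = 0.004875 mol; V(LiOH) at equivalence = 0.004875/0.2738 = 0.01780 L.
At equivalence all the acid is converted to N3-; total volume = 0.03535 + 0.01780 = 0.05315 L, so [N3-] = 0.004875/0.05315 = 0.09171 M.
Kb = Kw/Ka = 1.0e-14 / 1.9 x 10^-5 = 5.26e-10.
[OH^-] = sqrt(Kb x [N3-]) = sqrt(5.26e-10 x 0.09171) = 6.95e-6 M.
pOH = 5.16, so pH = 14.00 - 5.16 = 8.84.

8.84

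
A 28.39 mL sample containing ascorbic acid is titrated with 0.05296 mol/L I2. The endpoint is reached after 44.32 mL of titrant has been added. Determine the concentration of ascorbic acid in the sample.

n(I2) = 0.05296 x 0.04432 = 0.002347 mol.
From the balanced equation, 1 mol I2 reacts with 1 mol ascorbic acid, so n(ascorbic acid) = 0.002347 x 1/1 = 0.002347 mol.
[ascorbic acid] = 0.002347 / 0.02839 L = 0.0827 M.

0.0827 M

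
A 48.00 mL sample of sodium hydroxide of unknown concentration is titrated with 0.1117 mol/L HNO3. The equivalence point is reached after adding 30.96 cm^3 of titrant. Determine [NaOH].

0.0720 M

n(HNO3) delivered = 0.1117 x 0.03096 = 0.003458 mol.
For a 1:1 reaction, n(NaOH) = 0.003458 mol.
[NaOH] = 0.003458 mol / 0.04800 L = 0.0720 M.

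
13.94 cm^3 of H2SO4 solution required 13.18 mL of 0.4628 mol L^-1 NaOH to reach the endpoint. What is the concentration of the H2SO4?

0.219 M

n(NaOH) delivered = 0.4628 x 0.01318 = 0.006100 mol.
The reaction is 1 H2SO4 + 2 NaOH, so n(H2SO4) = 0.006100 x 1/2 = 0.003050 mol.
[H2SO4] = 0.003050 mol / 0.01394 L = 0.219 M.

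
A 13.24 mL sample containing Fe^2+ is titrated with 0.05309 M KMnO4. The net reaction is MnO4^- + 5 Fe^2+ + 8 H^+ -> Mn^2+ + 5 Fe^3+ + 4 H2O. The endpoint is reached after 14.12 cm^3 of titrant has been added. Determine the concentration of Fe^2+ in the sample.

n(KMnO4) = 0.05309 x 0.01412 = 0.0007496 mol.
From the balanced equation, 1 mol KMnO4 reacts with 5 mol Fe^2+, so n(Fe^2+) = 0.0007496 x 5/1 = 0.003748 mol.
[Fe^2+] = 0.003748 / 0.01324 L = 0.283 M.

0.283 M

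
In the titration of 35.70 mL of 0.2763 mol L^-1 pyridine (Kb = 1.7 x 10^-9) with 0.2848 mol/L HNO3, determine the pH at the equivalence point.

3.04

n(C5H5N) = 0.2763 x 0.03570 = 0.009864 mol; V(HNO3) at equivalence = 0.009864/0.2848 = 0.03463 L.
At equivalence the base is fully converted to C5H5NH+; total volume = 0.07033 L, so [C5H5NH+] = 0.009864/0.07033 = 0.1402 M.
Ka(C5H5NH+) = Kw/Kb = 1.0e-14 / 1.7 x 10^-9 = 5.88e-6.
[H^+] = sqrt(Ka x [C5H5NH+]) = sqrt(5.88e-6 x 0.1402) = 0.000908 M.
pH = -log(0.000908) = 3.04.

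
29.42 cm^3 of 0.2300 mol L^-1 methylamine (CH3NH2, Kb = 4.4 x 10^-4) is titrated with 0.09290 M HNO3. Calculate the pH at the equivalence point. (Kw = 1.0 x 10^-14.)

5.91

n(CH3NH2) = 0.2300 x 0.02942 = 0.006767 mol; V(HNO3) at equivalence = 0.006767/0.09290 = 0.07284 L.
At equivalence the base is fully converted to CH3NH3+; total volume = 0.1023 L, so [CH3NH3+] = 0.006767/0.1023 = 0.06617 M.
Ka(CH3NH3+) = Kw/Kb = 1.0e-14 / 4.4 x 10^-4 = 2.27e-11.
[H^+] = sqrt(Ka x [CH3NH3+]) = sqrt(2.27e-11 x 0.06617) = 1.23e-6 M.
pH = -log(1.23e-6) = 5.91.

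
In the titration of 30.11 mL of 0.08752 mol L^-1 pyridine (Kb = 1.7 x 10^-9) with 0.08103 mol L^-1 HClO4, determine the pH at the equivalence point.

n(C5H5N) = 0.08752 x 0.03011 = 0.002635 mol; V(HClO4) at equivalence = 0.002635/0.08103 = 0.03252 L.
At equivalence the base is fully converted to C5H5NH+; total volume = 0.06263 L, so [C5H5NH+] = 0.002635/0.06263 = 0.04208 M.
Ka(C5H5NH+) = Kw/Kb = 1.0e-14 / 1.7 x 10^-9 = 5.88e-6.
[H^+] = sqrt(Ka x [C5H5NH+]) = sqrt(5.88e-6 x 0.04208) = 0.000497 M.
pH = -log(0.000497) = 3.30.

3.30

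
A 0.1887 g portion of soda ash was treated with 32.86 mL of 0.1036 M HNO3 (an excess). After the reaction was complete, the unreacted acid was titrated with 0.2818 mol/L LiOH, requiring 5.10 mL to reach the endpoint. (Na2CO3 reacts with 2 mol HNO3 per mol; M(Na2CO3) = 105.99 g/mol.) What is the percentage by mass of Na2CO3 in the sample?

Total n(HNO3) added = 0.1036 x 0.03286 = 0.003404 mol.
n(LiOH) used = 0.2818 x 0.005100 = 0.001437 mol, which equals the excess n(HNO3).
So n(HNO3) consumed by the sample = 0.003404 - 0.001437 = 0.001967 mol.
n(Na2CO3) = 0.001967 / 2 = 0.0009836 mol.
mass Na2CO3 = 0.0009836 x 105.99 = 0.1042 g, so %Na2CO3 = 0.1042/0.1887 x 100 = 55.2%.

55.2%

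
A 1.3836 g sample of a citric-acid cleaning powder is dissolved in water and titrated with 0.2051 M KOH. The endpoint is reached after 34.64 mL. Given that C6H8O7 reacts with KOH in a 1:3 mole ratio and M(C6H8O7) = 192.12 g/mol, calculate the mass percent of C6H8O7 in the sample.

n(KOH) = 0.2051 x 0.03464 = 0.007105 mol.
n(C6H8O7) = 0.007105 / 3 = 0.002368 mol.
mass of C6H8O7 = 0.002368 x 192.12 = 0.4550 g.
% purity = 0.4550 / 1.3836 x 100 = 32.9%.

32.9%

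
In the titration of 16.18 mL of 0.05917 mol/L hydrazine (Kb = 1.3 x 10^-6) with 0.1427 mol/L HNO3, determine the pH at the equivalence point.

4.75

n(N2H4) = 0.05917 x 0.01618 = 0.0009574 mol; V(HNO3) at equivalence = 0.0009574/0.1427 = 0.006709 L.
At equivalence the base is fully converted to N2H5+; total volume = 0.02289 L, so [N2H5+] = 0.0009574/0.02289 = 0.04183 M.
Ka(N2H5+) = Kw/Kb = 1.0e-14 / 1.3 x 10^-6 = 7.69e-9.
[H^+] = sqrt(Ka x [N2H5+]) = sqrt(7.69e-9 x 0.04183) = 1.79e-5 M.
pH = -log(1.79e-5) = 4.75.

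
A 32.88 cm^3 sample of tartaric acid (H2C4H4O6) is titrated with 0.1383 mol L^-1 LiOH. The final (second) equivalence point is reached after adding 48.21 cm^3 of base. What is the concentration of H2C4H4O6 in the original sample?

0.101 M

n(LiOH) = 0.1383 x 0.04821 = 0.006667 mol.
At the final (second) equivalence point, 2 mol OH^- react per mol H2C4H4O6, so n(H2C4H4O6) = 0.006667 / 2 = 0.003334 mol.
[H2C4H4O6] = 0.003334 / 0.03288 L = 0.101 M.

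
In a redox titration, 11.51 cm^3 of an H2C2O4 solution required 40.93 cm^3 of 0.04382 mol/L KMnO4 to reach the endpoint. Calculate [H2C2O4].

n(KMnO4) = 0.04382 x 0.04093 = 0.001794 mol.
From the balanced equation, 2 mol KMnO4 reacts with 5 mol H2C2O4, so n(H2C2O4) = 0.001794 x 5/2 = 0.004484 mol.
[H2C2O4] = 0.004484 / 0.01151 L = 0.390 M.

0.390 M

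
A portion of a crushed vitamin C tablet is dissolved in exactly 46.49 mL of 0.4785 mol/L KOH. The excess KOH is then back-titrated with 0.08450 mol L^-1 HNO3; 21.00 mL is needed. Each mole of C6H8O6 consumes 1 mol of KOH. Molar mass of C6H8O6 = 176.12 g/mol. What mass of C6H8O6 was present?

Total n(KOH) added = 0.4785 x 0.04649 = 0.02225 mol.
n(HNO3) used = 0.08450 x 0.02100 = 0.001775 mol, which equals the excess n(KOH).
So n(KOH) consumed by the sample = 0.02225 - 0.001775 = 0.02047 mol.
n(C6H8O6) = 0.02047 / 1 = 0.02047 mol.
mass = 0.02047 mol x 176.12 g/mol = 3.61 g.

3.61 g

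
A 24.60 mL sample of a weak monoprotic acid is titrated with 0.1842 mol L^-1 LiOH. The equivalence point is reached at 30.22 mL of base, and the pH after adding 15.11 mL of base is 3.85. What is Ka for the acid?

1.4 x 10^-4

15.11 mL is half of the equivalence volume, so this is the half-equivalence point where [HA] = [A^-].
At half-equivalence pH = pKa, so pKa = 3.85.
Ka = 10^(-3.85) = 1.4 x 10^-4.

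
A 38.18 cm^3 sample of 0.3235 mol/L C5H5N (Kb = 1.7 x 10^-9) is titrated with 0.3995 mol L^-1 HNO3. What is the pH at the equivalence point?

2.99

n(C5H5N) = 0.3235 x 0.03818 = 0.01235 mol; V(HNO3) at equivalence = 0.01235/0.3995 = 0.03092 L.
At equivalence the base is fully converted to C5H5NH+; total volume = 0.06910 L, so [C5H5NH+] = 0.01235/0.06910 = 0.1788 M.
Ka(C5H5NH+) = Kw/Kb = 1.0e-14 / 1.7 x 10^-9 = 5.88e-6.
[H^+] = sqrt(Ka x [C5H5NH+]) = sqrt(5.88e-6 x 0.1788) = 0.00103 M.
pH = -log(0.00103) = 2.99.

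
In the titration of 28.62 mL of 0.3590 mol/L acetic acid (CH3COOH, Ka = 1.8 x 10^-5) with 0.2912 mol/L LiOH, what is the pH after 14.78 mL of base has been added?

4.60

Initial n(CH3COOH) = 0.3590 x 0.02862 = 0.01027 mol.
n(LiOH) added = 0.2912 x 0.01478 = 0.004304 mol, converting that many moles of CH3COOH to CH3COO-.
Remaining n(CH3COOH) = 0.005971 mol; n(CH3COO-) = 0.004304 mol.
By Henderson-Hasselbalch, pH = pKa + log([A^-]/[HA]) = 4.74 + log(0.004304/0.005971) = 4.74 + (-0.14) = 4.60.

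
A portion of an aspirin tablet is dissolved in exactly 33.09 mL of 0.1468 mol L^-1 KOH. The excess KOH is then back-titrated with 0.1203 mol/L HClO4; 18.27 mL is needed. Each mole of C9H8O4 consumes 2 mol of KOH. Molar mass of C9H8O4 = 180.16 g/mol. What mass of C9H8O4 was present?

0.240 g

Total n(KOH) added = 0.1468 x 0.03309 = 0.004858 mol.
n(HClO4) used = 0.1203 x 0.01827 = 0.002198 mol, which equals the excess n(KOH).
So n(KOH) consumed by the sample = 0.004858 - 0.002198 = 0.002660 mol.
n(C9H8O4) = 0.002660 / 2 = 0.001330 mol.
mass = 0.001330 mol x 180.16 g/mol = 0.240 g.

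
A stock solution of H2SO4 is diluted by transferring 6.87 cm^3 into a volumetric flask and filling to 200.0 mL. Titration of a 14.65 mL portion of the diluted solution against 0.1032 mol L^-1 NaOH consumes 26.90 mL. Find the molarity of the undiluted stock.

2.76 M

n(NaOH) = 0.1032 x 0.02690 = 0.002776 mol.
n(H2SO4) in the aliquot = 0.002776 x 1/2 = 0.001388 mol.
[diluted H2SO4] = 0.001388 / 0.01465 = 0.09475 M.
Dilution factor = 200.0/6.870 = 29.11, so [stock] = 0.09475 x 29.11 = 2.76 M.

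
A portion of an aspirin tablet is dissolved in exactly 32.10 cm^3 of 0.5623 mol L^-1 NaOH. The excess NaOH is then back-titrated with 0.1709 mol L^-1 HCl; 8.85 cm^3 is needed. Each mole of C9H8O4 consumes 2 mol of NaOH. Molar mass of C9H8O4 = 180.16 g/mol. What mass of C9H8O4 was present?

1.49 g

Total n(NaOH) added = 0.5623 x 0.03210 = 0.01805 mol.
n(HCl) used = 0.1709 x 0.008850 = 0.001512 mol, which equals the excess n(NaOH).
So n(NaOH) consumed by the sample = 0.01805 - 0.001512 = 0.01654 mol.
n(C9H8O4) = 0.01654 / 2 = 0.008269 mol.
mass = 0.008269 mol x 180.16 g/mol = 1.49 g.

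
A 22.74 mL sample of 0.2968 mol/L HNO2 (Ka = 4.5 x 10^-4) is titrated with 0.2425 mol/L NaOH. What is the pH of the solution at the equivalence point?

n(HNO2) = 0.2968 x 0.02274 = 0.006749 mol; V(NaOH) at equivalence = 0.006749/0.2425 = 0.02783 L.
At equivalence all the acid is converted to NO2-; total volume = 0.02274 + 0.02783 = 0.05057 L, so [NO2-] = 0.006749/0.05057 = 0.1335 M.
Kb = Kw/Ka = 1.0e-14 / 4.5 x 10^-4 = 2.22e-11.
[OH^-] = sqrt(Kb x [NO2-]) = sqrt(2.22e-11 x 0.1335) = 1.72e-6 M.
pOH = 5.76, so pH = 14.00 - 5.76 = 8.24.

8.24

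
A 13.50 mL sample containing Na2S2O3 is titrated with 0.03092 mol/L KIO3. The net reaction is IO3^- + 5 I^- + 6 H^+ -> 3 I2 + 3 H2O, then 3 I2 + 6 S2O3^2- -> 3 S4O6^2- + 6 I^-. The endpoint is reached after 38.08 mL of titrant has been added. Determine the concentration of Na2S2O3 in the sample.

n(KIO3) = 0.03092 x 0.03808 = 0.001177 mol.
From the balanced equation, 1 mol KIO3 reacts with 6 mol Na2S2O3, so n(Na2S2O3) = 0.001177 x 6/1 = 0.007065 mol.
[Na2S2O3] = 0.007065 / 0.01350 L = 0.523 M.

0.523 M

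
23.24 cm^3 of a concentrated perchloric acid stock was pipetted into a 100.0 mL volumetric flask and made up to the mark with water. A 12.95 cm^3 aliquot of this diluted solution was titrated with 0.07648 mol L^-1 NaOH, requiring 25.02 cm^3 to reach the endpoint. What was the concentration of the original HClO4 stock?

0.636 M

n(NaOH) = 0.07648 x 0.02502 = 0.001914 mol.
n(HClO4) in the aliquot = 0.001914 mol.
[diluted HClO4] = 0.001914 / 0.01295 = 0.1478 M.
Dilution factor = 100.0/23.24 = 4.303, so [stock] = 0.1478 x 4.303 = 0.636 M.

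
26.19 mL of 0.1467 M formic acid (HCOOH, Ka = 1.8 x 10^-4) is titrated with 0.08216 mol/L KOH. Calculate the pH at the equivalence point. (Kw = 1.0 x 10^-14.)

n(HCOOH) = 0.1467 x 0.02619 = 0.003842 mol; V(KOH) at equivalence = 0.003842/0.08216 = 0.04676 L.
At equivalence all the acid is converted to HCOO-; total volume = 0.02619 + 0.04676 = 0.07295 L, so [HCOO-] = 0.003842/0.07295 = 0.05266 M.
Kb = Kw/Ka = 1.0e-14 / 1.8 x 10^-4 = 5.56e-11.
[OH^-] = sqrt(Kb x [HCOO-]) = sqrt(5.56e-11 x 0.05266) = 1.71e-6 M.
pOH = 5.77, so pH = 14.00 - 5.77 = 8.23.

8.23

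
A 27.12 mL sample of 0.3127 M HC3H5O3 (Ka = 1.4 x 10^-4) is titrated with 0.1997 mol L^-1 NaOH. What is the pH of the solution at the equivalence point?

8.47

n(HC3H5O3) = 0.3127 x 0.02712 = 0.008480 mol; V(NaOH) at equivalence = 0.008480/0.1997 = 0.04247 L.
At equivalence all the acid is converted to C3H5O3-; total volume = 0.02712 + 0.04247 = 0.06959 L, so [C3H5O3-] = 0.008480/0.06959 = 0.1219 M.
Kb = Kw/Ka = 1.0e-14 / 1.4 x 10^-4 = 7.14e-11.
[OH^-] = sqrt(Kb x [C3H5O3-]) = sqrt(7.14e-11 x 0.1219) = 2.95e-6 M.
pOH = 5.53, so pH = 14.00 - 5.53 = 8.47.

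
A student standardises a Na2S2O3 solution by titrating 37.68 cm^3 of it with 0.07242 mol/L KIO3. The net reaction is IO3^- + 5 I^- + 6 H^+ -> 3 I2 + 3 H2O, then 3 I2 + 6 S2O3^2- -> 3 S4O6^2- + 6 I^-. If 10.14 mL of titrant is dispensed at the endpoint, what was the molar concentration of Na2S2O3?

0.117 M

n(KIO3) = 0.07242 x 0.01014 = 0.0007343 mol.
From the balanced equation, 1 mol KIO3 reacts with 6 mol Na2S2O3, so n(Na2S2O3) = 0.0007343 x 6/1 = 0.004406 mol.
[Na2S2O3] = 0.004406 / 0.03768 L = 0.117 M.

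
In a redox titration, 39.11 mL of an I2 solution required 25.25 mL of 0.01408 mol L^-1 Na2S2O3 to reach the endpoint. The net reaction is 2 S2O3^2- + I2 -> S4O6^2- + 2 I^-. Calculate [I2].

n(Na2S2O3) = 0.01408 x 0.02525 = 0.0003555 mol.
From the balanced equation, 2 mol Na2S2O3 reacts with 1 mol I2, so n(I2) = 0.0003555 x 1/2 = 0.0001778 mol.
[I2] = 0.0001778 / 0.03911 L = 0.00455 M.

0.00455 M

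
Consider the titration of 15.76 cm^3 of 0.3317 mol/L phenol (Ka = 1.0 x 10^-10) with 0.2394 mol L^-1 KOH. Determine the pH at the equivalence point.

n(C6H5OH) = 0.3317 x 0.01576 = 0.005228 mol; V(KOH) at equivalence = 0.005228/0.2394 = 0.02184 L.
At equivalence all the acid is converted to C6H5O-; total volume = 0.01576 + 0.02184 = 0.03760 L, so [C6H5O-] = 0.005228/0.03760 = 0.1390 M.
Kb = Kw/Ka = 1.0e-14 / 1.0 x 10^-10 = 0.000100.
[OH^-] = sqrt(Kb x [C6H5O-]) = sqrt(0.000100 x 0.1390) = 0.00373 M.
pOH = 2.43, so pH = 14.00 - 2.43 = 11.57.

11.57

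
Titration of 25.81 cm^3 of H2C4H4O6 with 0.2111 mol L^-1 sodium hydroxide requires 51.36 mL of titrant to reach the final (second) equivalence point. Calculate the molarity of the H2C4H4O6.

n(NaOH) = 0.2111 x 0.05136 = 0.01084 mol.
At the final (second) equivalence point, 2 mol OH^- react per mol H2C4H4O6, so n(H2C4H4O6) = 0.01084 / 2 = 0.005421 mol.
[H2C4H4O6] = 0.005421 / 0.02581 L = 0.210 M.

0.210 M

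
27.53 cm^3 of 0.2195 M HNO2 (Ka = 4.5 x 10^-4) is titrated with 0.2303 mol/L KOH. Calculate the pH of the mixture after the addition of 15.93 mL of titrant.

3.54

Initial n(HNO2) = 0.2195 x 0.02753 = 0.006043 mol.
n(KOH) added = 0.2303 x 0.01593 = 0.003669 mol, converting that many moles of HNO2 to NO2-.
Remaining n(HNO2) = 0.002374 mol; n(NO2-) = 0.003669 mol.
By Henderson-Hasselbalch, pH = pKa + log([A^-]/[HA]) = 3.35 + log(0.003669/0.002374) = 3.35 + (+0.19) = 3.54.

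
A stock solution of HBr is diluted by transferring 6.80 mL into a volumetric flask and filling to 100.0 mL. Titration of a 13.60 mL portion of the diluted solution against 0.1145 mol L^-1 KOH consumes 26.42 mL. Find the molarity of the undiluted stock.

n(KOH) = 0.1145 x 0.02642 = 0.003025 mol.
n(HBr) in the aliquot = 0.003025 mol.
[diluted HBr] = 0.003025 / 0.01360 = 0.2224 M.
Dilution factor = 100.0/6.800 = 14.71, so [stock] = 0.2224 x 14.71 = 3.27 M.

3.27 M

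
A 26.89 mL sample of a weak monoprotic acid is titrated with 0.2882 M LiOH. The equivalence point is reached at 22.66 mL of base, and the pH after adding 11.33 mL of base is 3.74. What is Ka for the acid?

1.8 x 10^-4

11.33 mL is half of the equivalence volume, so this is the half-equivalence point where [HA] = [A^-].
At half-equivalence pH = pKa, so pKa = 3.74.
Ka = 10^(-3.74) = 1.8 x 10^-4.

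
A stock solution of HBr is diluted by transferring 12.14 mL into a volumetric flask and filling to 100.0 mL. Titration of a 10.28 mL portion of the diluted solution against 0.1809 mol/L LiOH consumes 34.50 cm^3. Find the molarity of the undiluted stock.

n(LiOH) = 0.1809 x 0.03450 = 0.006241 mol.
n(HBr) in the aliquot = 0.006241 mol.
[diluted HBr] = 0.006241 / 0.01028 = 0.6071 M.
Dilution factor = 100.0/12.14 = 8.237, so [stock] = 0.6071 x 8.237 = 5.00 M.

5.00 M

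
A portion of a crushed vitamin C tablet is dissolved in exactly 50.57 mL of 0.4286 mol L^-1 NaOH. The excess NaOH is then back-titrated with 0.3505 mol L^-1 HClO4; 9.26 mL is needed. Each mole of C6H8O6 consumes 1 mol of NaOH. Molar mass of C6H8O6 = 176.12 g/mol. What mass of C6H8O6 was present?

Total n(NaOH) added = 0.4286 x 0.05057 = 0.02167 mol.
n(HClO4) used = 0.3505 x 0.009260 = 0.003246 mol, which equals the excess n(NaOH).
So n(NaOH) consumed by the sample = 0.02167 - 0.003246 = 0.01843 mol.
n(C6H8O6) = 0.01843 / 1 = 0.01843 mol.
mass = 0.01843 mol x 176.12 g/mol = 3.25 g.

3.25 g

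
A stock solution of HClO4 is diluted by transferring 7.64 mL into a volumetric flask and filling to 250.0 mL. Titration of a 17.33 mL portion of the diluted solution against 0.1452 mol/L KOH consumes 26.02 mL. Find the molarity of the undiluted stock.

7.13 M

n(KOH) = 0.1452 x 0.02602 = 0.003778 mol.
n(HClO4) in the aliquot = 0.003778 mol.
[diluted HClO4] = 0.003778 / 0.01733 = 0.2180 M.
Dilution factor = 250.0/7.640 = 32.72, so [stock] = 0.2180 x 32.72 = 7.13 M.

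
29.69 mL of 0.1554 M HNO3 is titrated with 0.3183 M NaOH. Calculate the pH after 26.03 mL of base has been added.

12.82

n(acid) = 0.1554 x 0.02969 = 0.004614 mol; n(NaOH) added = 0.3183 x 0.02603 = 0.008285 mol.
Base is in excess by 0.008285 - 0.004614 = 0.003672 mol in a total volume of 0.05572 L.
[OH^-] = 0.003672/0.05572 = 0.06589 M, so pOH = 1.18 and pH = 14.00 - 1.18 = 12.82.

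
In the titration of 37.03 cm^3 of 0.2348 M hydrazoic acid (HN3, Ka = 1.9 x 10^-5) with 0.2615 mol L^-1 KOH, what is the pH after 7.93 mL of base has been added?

Initial n(HN3) = 0.2348 x 0.03703 = 0.008695 mol.
n(KOH) added = 0.2615 x 0.007930 = 0.002074 mol, converting that many moles of HN3 to N3-.
Remaining n(HN3) = 0.006621 mol; n(N3-) = 0.002074 mol.
By Henderson-Hasselbalch, pH = pKa + log([A^-]/[HA]) = 4.72 + log(0.002074/0.006621) = 4.72 + (-0.50) = 4.22.

4.22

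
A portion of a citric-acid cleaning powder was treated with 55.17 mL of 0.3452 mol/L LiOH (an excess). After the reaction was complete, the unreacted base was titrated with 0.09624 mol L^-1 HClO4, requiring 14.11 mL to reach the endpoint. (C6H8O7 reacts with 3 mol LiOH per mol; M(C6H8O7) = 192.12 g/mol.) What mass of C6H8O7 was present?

Total n(LiOH) added = 0.3452 x 0.05517 = 0.01904 mol.
n(HClO4) used = 0.09624 x 0.01411 = 0.001358 mol, which equals the excess n(LiOH).
So n(LiOH) consumed by the sample = 0.01904 - 0.001358 = 0.01769 mol.
n(C6H8O7) = 0.01769 / 3 = 0.005896 mol.
mass = 0.005896 mol x 192.12 g/mol = 1.13 g.

1.13 g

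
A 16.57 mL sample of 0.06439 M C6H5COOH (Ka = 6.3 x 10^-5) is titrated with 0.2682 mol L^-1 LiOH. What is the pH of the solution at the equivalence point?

n(C6H5COOH) = 0.06439 x 0.01657 = 0.001067 mol; V(LiOH) at equivalence = 0.001067/0.2682 = 0.003978 L.
At equivalence all the acid is converted to C6H5COO-; total volume = 0.01657 + 0.003978 = 0.02055 L, so [C6H5COO-] = 0.001067/0.02055 = 0.05192 M.
Kb = Kw/Ka = 1.0e-14 / 6.3 x 10^-5 = 1.59e-10.
[OH^-] = sqrt(Kb x [C6H5COO-]) = sqrt(1.59e-10 x 0.05192) = 2.87e-6 M.
pOH = 5.54, so pH = 14.00 - 5.54 = 8.46.

8.46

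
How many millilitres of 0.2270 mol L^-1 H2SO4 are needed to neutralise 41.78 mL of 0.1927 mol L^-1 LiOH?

17.7 mL

n(LiOH) = 0.1927 mol/L x 0.04178 L = 0.008051 mol.
The neutralisation is 2 LiOH : 1 H2SO4, so n(H2SO4) = 0.008051 x 1/2 = 0.004026 mol.
V(H2SO4) = 0.004026 / 0.2270 = 0.01773 L = 17.7 mL.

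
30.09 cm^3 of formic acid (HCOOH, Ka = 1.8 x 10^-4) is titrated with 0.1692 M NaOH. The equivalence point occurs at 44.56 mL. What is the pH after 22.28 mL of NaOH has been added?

3.74

22.28 mL is exactly half the equivalence volume (44.56/2), i.e. the half-equivalence point.
There, n(HA) = n(A^-), so pH = pKa = -log(1.8 x 10^-4) = 3.74.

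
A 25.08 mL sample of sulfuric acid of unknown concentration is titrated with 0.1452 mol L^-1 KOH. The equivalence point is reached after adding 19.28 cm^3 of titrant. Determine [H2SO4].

0.0558 M

n(KOH) delivered = 0.1452 x 0.01928 = 0.002799 mol.
The reaction is 1 H2SO4 + 2 KOH, so n(H2SO4) = 0.002799 x 1/2 = 0.001400 mol.
[H2SO4] = 0.001400 mol / 0.02508 L = 0.0558 M.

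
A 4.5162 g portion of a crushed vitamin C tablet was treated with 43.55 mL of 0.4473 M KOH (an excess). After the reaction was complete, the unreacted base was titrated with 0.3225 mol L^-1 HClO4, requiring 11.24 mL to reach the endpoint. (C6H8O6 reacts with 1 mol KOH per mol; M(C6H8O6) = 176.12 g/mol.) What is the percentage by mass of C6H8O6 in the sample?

61.8%

Total n(KOH) added = 0.4473 x 0.04355 = 0.01948 mol.
n(HClO4) used = 0.3225 x 0.01124 = 0.003625 mol, which equals the excess n(KOH).
So n(KOH) consumed by the sample = 0.01948 - 0.003625 = 0.01586 mol.
n(C6H8O6) = 0.01586 / 1 = 0.01586 mol.
mass C6H8O6 = 0.01586 x 176.12 = 2.792 g, so %C6H8O6 = 2.792/4.5162 x 100 = 61.8%.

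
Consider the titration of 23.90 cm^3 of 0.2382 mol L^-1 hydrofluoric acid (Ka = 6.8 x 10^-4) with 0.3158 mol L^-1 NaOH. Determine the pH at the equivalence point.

n(HF) = 0.2382 x 0.02390 = 0.005693 mol; V(NaOH) at equivalence = 0.005693/0.3158 = 0.01803 L.
At equivalence all the acid is converted to F-; total volume = 0.02390 + 0.01803 = 0.04193 L, so [F-] = 0.005693/0.04193 = 0.1358 M.
Kb = Kw/Ka = 1.0e-14 / 6.8 x 10^-4 = 1.47e-11.
[OH^-] = sqrt(Kb x [F-]) = sqrt(1.47e-11 x 0.1358) = 1.41e-6 M.
pOH = 5.85, so pH = 14.00 - 5.85 = 8.15.

8.15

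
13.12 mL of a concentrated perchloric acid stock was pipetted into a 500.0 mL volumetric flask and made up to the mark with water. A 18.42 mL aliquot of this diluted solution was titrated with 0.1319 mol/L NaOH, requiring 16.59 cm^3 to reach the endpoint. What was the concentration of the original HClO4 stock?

n(NaOH) = 0.1319 x 0.01659 = 0.002188 mol.
n(HClO4) in the aliquot = 0.002188 mol.
[diluted HClO4] = 0.002188 / 0.01842 = 0.1188 M.
Dilution factor = 500.0/13.12 = 38.11, so [stock] = 0.1188 x 38.11 = 4.53 M.

4.53 M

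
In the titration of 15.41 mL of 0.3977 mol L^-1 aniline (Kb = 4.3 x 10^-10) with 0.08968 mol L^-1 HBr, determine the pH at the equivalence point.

n(C6H5NH2) = 0.3977 x 0.01541 = 0.006129 mol; V(HBr) at equivalence = 0.006129/0.08968 = 0.06834 L.
At equivalence the base is fully converted to C6H5NH3+; total volume = 0.08375 L, so [C6H5NH3+] = 0.006129/0.08375 = 0.07318 M.
Ka(C6H5NH3+) = Kw/Kb = 1.0e-14 / 4.3 x 10^-10 = 2.33e-5.
[H^+] = sqrt(Ka x [C6H5NH3+]) = sqrt(2.33e-5 x 0.07318) = 0.00130 M.
pH = -log(0.00130) = 2.88.

2.88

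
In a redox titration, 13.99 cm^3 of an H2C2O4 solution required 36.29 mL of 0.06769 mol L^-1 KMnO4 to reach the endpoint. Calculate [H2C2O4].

n(KMnO4) = 0.06769 x 0.03629 = 0.002456 mol.
From the balanced equation, 2 mol KMnO4 reacts with 5 mol H2C2O4, so n(H2C2O4) = 0.002456 x 5/2 = 0.006141 mol.
[H2C2O4] = 0.006141 / 0.01399 L = 0.439 M.

0.439 M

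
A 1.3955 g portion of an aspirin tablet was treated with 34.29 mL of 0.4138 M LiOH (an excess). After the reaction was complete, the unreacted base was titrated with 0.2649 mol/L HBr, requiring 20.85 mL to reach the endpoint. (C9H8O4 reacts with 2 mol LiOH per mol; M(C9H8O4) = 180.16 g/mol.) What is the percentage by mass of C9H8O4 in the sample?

55.9%

Total n(LiOH) added = 0.4138 x 0.03429 = 0.01419 mol.
n(HBr) used = 0.2649 x 0.02085 = 0.005523 mol, which equals the excess n(LiOH).
So n(LiOH) consumed by the sample = 0.01419 - 0.005523 = 0.008666 mol.
n(C9H8O4) = 0.008666 / 2 = 0.004333 mol.
mass C9H8O4 = 0.004333 x 180.16 = 0.7806 g, so %C9H8O4 = 0.7806/1.3955 x 100 = 55.9%.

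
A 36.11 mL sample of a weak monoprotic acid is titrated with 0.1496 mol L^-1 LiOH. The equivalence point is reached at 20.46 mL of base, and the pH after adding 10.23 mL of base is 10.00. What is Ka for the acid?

1.0 x 10^-10

10.23 mL is half of the equivalence volume, so this is the half-equivalence point where [HA] = [A^-].
At half-equivalence pH = pKa, so pKa = 10.00.
Ka = 10^(-10.00) = 1.0 x 10^-10.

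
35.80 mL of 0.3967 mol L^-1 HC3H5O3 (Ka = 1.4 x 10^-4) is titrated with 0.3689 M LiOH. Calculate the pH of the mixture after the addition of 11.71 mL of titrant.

Initial n(HC3H5O3) = 0.3967 x 0.03580 = 0.01420 mol.
n(LiOH) added = 0.3689 x 0.01171 = 0.004320 mol, converting that many moles of HC3H5O3 to C3H5O3-.
Remaining n(HC3H5O3) = 0.009882 mol; n(C3H5O3-) = 0.004320 mol.
By Henderson-Hasselbalch, pH = pKa + log([A^-]/[HA]) = 3.85 + log(0.004320/0.009882) = 3.85 + (-0.36) = 3.49.

3.49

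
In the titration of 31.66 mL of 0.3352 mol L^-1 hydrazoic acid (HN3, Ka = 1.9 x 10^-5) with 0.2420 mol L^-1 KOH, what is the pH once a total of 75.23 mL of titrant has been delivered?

n(acid) = 0.3352 x 0.03166 = 0.01061 mol; n(KOH) added = 0.2420 x 0.07523 = 0.01821 mol.
Base is in excess by 0.01821 - 0.01061 = 0.007593 mol in a total volume of 0.1069 L.
[OH^-] = 0.007593/0.1069 = 0.07104 M, so pOH = 1.15 and pH = 14.00 - 1.15 = 12.85.

12.85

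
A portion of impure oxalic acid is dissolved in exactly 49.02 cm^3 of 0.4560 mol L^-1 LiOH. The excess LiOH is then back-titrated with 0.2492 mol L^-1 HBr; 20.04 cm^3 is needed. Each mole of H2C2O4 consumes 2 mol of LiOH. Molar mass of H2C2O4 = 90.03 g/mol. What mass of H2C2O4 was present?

Total n(LiOH) added = 0.4560 x 0.04902 = 0.02235 mol.
n(HBr) used = 0.2492 x 0.02004 = 0.004994 mol, which equals the excess n(LiOH).
So n(LiOH) consumed by the sample = 0.02235 - 0.004994 = 0.01736 mol.
n(H2C2O4) = 0.01736 / 2 = 0.008680 mol.
mass = 0.008680 mol x 90.03 g/mol = 0.781 g.

0.781 g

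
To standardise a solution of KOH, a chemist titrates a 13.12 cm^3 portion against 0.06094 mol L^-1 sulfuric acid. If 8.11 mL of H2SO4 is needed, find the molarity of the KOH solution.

n(H2SO4) delivered = 0.06094 x 0.008110 = 0.0004942 mol.
The reaction is 2 KOH + 1 H2SO4, so n(KOH) = 0.0004942 x 2/1 = 0.0009884 mol.
[KOH] = 0.0009884 mol / 0.01312 L = 0.0753 M.

0.0753 M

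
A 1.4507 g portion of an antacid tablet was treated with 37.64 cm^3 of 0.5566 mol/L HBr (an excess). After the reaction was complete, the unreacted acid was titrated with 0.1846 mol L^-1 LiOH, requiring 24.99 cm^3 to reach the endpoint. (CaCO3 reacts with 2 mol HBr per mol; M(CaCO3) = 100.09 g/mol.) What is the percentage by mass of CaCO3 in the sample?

Total n(HBr) added = 0.5566 x 0.03764 = 0.02095 mol.
n(LiOH) used = 0.1846 x 0.02499 = 0.004613 mol, which equals the excess n(HBr).
So n(HBr) consumed by the sample = 0.02095 - 0.004613 = 0.01634 mol.
n(CaCO3) = 0.01634 / 2 = 0.008169 mol.
mass CaCO3 = 0.008169 x 100.09 = 0.8176 g, so %CaCO3 = 0.8176/1.4507 x 100 = 56.4%.

56.4%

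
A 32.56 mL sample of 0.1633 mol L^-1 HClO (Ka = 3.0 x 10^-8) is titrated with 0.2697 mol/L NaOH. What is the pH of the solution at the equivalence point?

10.27

n(HClO) = 0.1633 x 0.03256 = 0.005317 mol; V(NaOH) at equivalence = 0.005317/0.2697 = 0.01971 L.
At equivalence all the acid is converted to ClO-; total volume = 0.03256 + 0.01971 = 0.05227 L, so [ClO-] = 0.005317/0.05227 = 0.1017 M.
Kb = Kw/Ka = 1.0e-14 / 3.0 x 10^-8 = 3.33e-7.
[OH^-] = sqrt(Kb x [ClO-]) = sqrt(3.33e-7 x 0.1017) = 0.000184 M.
pOH = 3.73, so pH = 14.00 - 3.73 = 10.27.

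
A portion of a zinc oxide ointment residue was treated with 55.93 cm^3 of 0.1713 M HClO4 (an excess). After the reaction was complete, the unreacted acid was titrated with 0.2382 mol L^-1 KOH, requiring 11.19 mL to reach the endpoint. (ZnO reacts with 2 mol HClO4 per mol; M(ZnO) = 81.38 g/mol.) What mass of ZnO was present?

Total n(HClO4) added = 0.1713 x 0.05593 = 0.009581 mol.
n(KOH) used = 0.2382 x 0.01119 = 0.002665 mol, which equals the excess n(HClO4).
So n(HClO4) consumed by the sample = 0.009581 - 0.002665 = 0.006915 mol.
n(ZnO) = 0.006915 / 2 = 0.003458 mol.
mass = 0.003458 mol x 81.38 g/mol = 0.281 g.

0.281 g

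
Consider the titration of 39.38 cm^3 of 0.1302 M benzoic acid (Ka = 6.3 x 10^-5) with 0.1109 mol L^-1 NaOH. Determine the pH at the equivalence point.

n(C6H5COOH) = 0.1302 x 0.03938 = 0.005127 mol; V(NaOH) at equivalence = 0.005127/0.1109 = 0.04623 L.
At equivalence all the acid is converted to C6H5COO-; total volume = 0.03938 + 0.04623 = 0.08561 L, so [C6H5COO-] = 0.005127/0.08561 = 0.05989 M.
Kb = Kw/Ka = 1.0e-14 / 6.3 x 10^-5 = 1.59e-10.
[OH^-] = sqrt(Kb x [C6H5COO-]) = sqrt(1.59e-10 x 0.05989) = 3.08e-6 M.
pOH = 5.51, so pH = 14.00 - 5.51 = 8.49.

8.49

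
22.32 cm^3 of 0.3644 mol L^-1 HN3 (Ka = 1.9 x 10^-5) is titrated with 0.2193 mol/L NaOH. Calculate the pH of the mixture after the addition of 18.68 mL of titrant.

4.73

Initial n(HN3) = 0.3644 x 0.02232 = 0.008133 mol.
n(NaOH) added = 0.2193 x 0.01868 = 0.004097 mol, converting that many moles of HN3 to N3-.
Remaining n(HN3) = 0.004037 mol; n(N3-) = 0.004097 mol.
By Henderson-Hasselbalch, pH = pKa + log([A^-]/[HA]) = 4.72 + log(0.004097/0.004037) = 4.72 + (+0.01) = 4.73.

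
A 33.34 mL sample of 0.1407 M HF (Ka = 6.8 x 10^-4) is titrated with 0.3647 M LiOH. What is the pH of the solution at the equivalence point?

n(HF) = 0.1407 x 0.03334 = 0.004691 mol; V(LiOH) at equivalence = 0.004691/0.3647 = 0.01286 L.
At equivalence all the acid is converted to F-; total volume = 0.03334 + 0.01286 = 0.04620 L, so [F-] = 0.004691/0.04620 = 0.1015 M.
Kb = Kw/Ka = 1.0e-14 / 6.8 x 10^-4 = 1.47e-11.
[OH^-] = sqrt(Kb x [F-]) = sqrt(1.47e-11 x 0.1015) = 1.22e-6 M.
pOH = 5.91, so pH = 14.00 - 5.91 = 8.09.

8.09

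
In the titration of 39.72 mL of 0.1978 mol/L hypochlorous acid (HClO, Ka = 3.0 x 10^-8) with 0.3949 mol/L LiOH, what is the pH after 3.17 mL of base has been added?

6.80

Initial n(HClO) = 0.1978 x 0.03972 = 0.007857 mol.
n(LiOH) added = 0.3949 x 0.003170 = 0.001252 mol, converting that many moles of HClO to ClO-.
Remaining n(HClO) = 0.006605 mol; n(ClO-) = 0.001252 mol.
By Henderson-Hasselbalch, pH = pKa + log([A^-]/[HA]) = 7.52 + log(0.001252/0.006605) = 7.52 + (-0.72) = 6.80.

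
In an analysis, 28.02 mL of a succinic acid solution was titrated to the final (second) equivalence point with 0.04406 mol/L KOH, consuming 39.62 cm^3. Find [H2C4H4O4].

n(KOH) = 0.04406 x 0.03962 = 0.001746 mol.
At the final (second) equivalence point, 2 mol OH^- react per mol H2C4H4O4, so n(H2C4H4O4) = 0.001746 / 2 = 0.0008728 mol.
[H2C4H4O4] = 0.0008728 / 0.02802 L = 0.0312 M.

0.0312 M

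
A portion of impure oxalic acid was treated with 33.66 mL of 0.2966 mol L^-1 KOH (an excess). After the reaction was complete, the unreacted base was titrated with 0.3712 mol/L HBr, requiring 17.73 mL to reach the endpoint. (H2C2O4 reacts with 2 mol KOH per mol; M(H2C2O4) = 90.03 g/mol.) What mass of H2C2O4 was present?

Total n(KOH) added = 0.2966 x 0.03366 = 0.009984 mol.
n(HBr) used = 0.3712 x 0.01773 = 0.006581 mol, which equals the excess n(KOH).
So n(KOH) consumed by the sample = 0.009984 - 0.006581 = 0.003402 mol.
n(H2C2O4) = 0.003402 / 2 = 0.001701 mol.
mass = 0.001701 mol x 90.03 g/mol = 0.153 g.

0.153 g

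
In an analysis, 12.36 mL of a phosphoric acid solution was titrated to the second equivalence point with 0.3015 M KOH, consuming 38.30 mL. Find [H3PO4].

n(KOH) = 0.3015 x 0.03830 = 0.01155 mol.
At the second equivalence point, 2 mol OH^- react per mol H3PO4, so n(H3PO4) = 0.01155 / 2 = 0.005774 mol.
[H3PO4] = 0.005774 / 0.01236 L = 0.467 M.

0.467 M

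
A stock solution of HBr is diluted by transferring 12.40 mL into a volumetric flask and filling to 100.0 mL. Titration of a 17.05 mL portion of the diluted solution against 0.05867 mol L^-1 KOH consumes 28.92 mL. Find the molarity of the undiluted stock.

0.803 M

n(KOH) = 0.05867 x 0.02892 = 0.001697 mol.
n(HBr) in the aliquot = 0.001697 mol.
[diluted HBr] = 0.001697 / 0.01705 = 0.09952 M.
Dilution factor = 100.0/12.40 = 8.065, so [stock] = 0.09952 x 8.065 = 0.803 M.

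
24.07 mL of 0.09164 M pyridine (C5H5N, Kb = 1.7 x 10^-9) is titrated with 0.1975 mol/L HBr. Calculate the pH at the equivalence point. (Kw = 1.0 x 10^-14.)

3.22

n(C5H5N) = 0.09164 x 0.02407 = 0.002206 mol; V(HBr) at equivalence = 0.002206/0.1975 = 0.01117 L.
At equivalence the base is fully converted to C5H5NH+; total volume = 0.03524 L, so [C5H5NH+] = 0.002206/0.03524 = 0.06260 M.
Ka(C5H5NH+) = Kw/Kb = 1.0e-14 / 1.7 x 10^-9 = 5.88e-6.
[H^+] = sqrt(Ka x [C5H5NH+]) = sqrt(5.88e-6 x 0.06260) = 0.000607 M.
pH = -log(0.000607) = 3.22.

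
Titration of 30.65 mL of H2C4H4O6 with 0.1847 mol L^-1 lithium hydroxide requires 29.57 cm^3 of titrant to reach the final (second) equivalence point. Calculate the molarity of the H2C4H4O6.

n(LiOH) = 0.1847 x 0.02957 = 0.005462 mol.
At the final (second) equivalence point, 2 mol OH^- react per mol H2C4H4O6, so n(H2C4H4O6) = 0.005462 / 2 = 0.002731 mol.
[H2C4H4O6] = 0.002731 / 0.03065 L = 0.0891 M.

0.0891 M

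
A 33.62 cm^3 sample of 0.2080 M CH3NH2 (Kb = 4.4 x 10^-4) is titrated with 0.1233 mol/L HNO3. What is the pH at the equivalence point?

n(CH3NH2) = 0.2080 x 0.03362 = 0.006993 mol; V(HNO3) at equivalence = 0.006993/0.1233 = 0.05672 L.
At equivalence the base is fully converted to CH3NH3+; total volume = 0.09034 L, so [CH3NH3+] = 0.006993/0.09034 = 0.07741 M.
Ka(CH3NH3+) = Kw/Kb = 1.0e-14 / 4.4 x 10^-4 = 2.27e-11.
[H^+] = sqrt(Ka x [CH3NH3+]) = sqrt(2.27e-11 x 0.07741) = 1.33e-6 M.
pH = -log(1.33e-6) = 5.88.

5.88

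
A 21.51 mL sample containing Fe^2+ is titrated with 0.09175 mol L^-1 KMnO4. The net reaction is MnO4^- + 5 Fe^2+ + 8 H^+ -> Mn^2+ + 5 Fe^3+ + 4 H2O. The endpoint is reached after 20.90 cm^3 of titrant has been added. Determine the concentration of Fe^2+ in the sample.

0.446 M

n(KMnO4) = 0.09175 x 0.02090 = 0.001918 mol.
From the balanced equation, 1 mol KMnO4 reacts with 5 mol Fe^2+, so n(Fe^2+) = 0.001918 x 5/1 = 0.009588 mol.
[Fe^2+] = 0.009588 / 0.02151 L = 0.446 M.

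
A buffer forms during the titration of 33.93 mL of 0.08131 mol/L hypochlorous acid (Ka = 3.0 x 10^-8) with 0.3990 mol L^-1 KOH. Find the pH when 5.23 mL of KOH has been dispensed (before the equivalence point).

Initial n(HClO) = 0.08131 x 0.03393 = 0.002759 mol.
n(KOH) added = 0.3990 x 0.005230 = 0.002087 mol, converting that many moles of HClO to ClO-.
Remaining n(HClO) = 0.0006721 mol; n(ClO-) = 0.002087 mol.
By Henderson-Hasselbalch, pH = pKa + log([A^-]/[HA]) = 7.52 + log(0.002087/0.0006721) = 7.52 + (+0.49) = 8.01.

8.01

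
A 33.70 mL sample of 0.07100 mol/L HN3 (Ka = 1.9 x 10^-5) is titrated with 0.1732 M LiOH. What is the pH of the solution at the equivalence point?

8.71

n(HN3) = 0.07100 x 0.03370 = 0.002393 mol; V(LiOH) at equivalence = 0.002393/0.1732 = 0.01381 L.
At equivalence all the acid is converted to N3-; total volume = 0.03370 + 0.01381 = 0.04751 L, so [N3-] = 0.002393/0.04751 = 0.05036 M.
Kb = Kw/Ka = 1.0e-14 / 1.9 x 10^-5 = 5.26e-10.
[OH^-] = sqrt(Kb x [N3-]) = sqrt(5.26e-10 x 0.05036) = 5.15e-6 M.
pOH = 5.29, so pH = 14.00 - 5.29 = 8.71.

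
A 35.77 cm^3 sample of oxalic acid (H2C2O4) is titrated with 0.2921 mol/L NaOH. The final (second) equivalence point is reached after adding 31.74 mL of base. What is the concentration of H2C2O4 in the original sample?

0.130 M

n(NaOH) = 0.2921 x 0.03174 = 0.009271 mol.
At the final (second) equivalence point, 2 mol OH^- react per mol H2C2O4, so n(H2C2O4) = 0.009271 / 2 = 0.004636 mol.
[H2C2O4] = 0.004636 / 0.03577 L = 0.130 M.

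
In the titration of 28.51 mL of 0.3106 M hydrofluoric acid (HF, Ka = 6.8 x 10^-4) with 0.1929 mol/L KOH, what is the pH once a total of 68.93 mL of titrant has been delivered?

n(acid) = 0.3106 x 0.02851 = 0.008855 mol; n(KOH) added = 0.1929 x 0.06893 = 0.01330 mol.
Base is in excess by 0.01330 - 0.008855 = 0.004441 mol in a total volume of 0.09744 L.
[OH^-] = 0.004441/0.09744 = 0.04558 M, so pOH = 1.34 and pH = 14.00 - 1.34 = 12.66.

12.66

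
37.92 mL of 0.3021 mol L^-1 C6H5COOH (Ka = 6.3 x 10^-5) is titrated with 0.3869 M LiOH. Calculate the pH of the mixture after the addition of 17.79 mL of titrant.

4.38

Initial n(C6H5COOH) = 0.3021 x 0.03792 = 0.01146 mol.
n(LiOH) added = 0.3869 x 0.01779 = 0.006883 mol, converting that many moles of C6H5COOH to C6H5COO-.
Remaining n(C6H5COOH) = 0.004573 mol; n(C6H5COO-) = 0.006883 mol.
By Henderson-Hasselbalch, pH = pKa + log([A^-]/[HA]) = 4.20 + log(0.006883/0.004573) = 4.20 + (+0.18) = 4.38.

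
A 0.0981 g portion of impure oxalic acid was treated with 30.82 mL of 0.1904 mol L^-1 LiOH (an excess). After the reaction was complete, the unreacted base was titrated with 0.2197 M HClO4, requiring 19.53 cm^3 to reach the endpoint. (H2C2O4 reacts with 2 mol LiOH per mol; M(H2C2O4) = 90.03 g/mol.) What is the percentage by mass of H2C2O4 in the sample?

Total n(LiOH) added = 0.1904 x 0.03082 = 0.005868 mol.
n(HClO4) used = 0.2197 x 0.01953 = 0.004291 mol, which equals the excess n(LiOH).
So n(LiOH) consumed by the sample = 0.005868 - 0.004291 = 0.001577 mol.
n(H2C2O4) = 0.001577 / 2 = 0.0007887 mol.
mass H2C2O4 = 0.0007887 x 90.03 = 0.07101 g, so %H2C2O4 = 0.07101/0.0981 x 100 = 72.4%.

72.4%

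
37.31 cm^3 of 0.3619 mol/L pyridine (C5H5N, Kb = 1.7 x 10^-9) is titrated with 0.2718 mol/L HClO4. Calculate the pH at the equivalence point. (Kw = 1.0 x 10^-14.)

n(C5H5N) = 0.3619 x 0.03731 = 0.01350 mol; V(HClO4) at equivalence = 0.01350/0.2718 = 0.04968 L.
At equivalence the base is fully converted to C5H5NH+; total volume = 0.08699 L, so [C5H5NH+] = 0.01350/0.08699 = 0.1552 M.
Ka(C5H5NH+) = Kw/Kb = 1.0e-14 / 1.7 x 10^-9 = 5.88e-6.
[H^+] = sqrt(Ka x [C5H5NH+]) = sqrt(5.88e-6 x 0.1552) = 0.000956 M.
pH = -log(0.000956) = 3.02.

3.02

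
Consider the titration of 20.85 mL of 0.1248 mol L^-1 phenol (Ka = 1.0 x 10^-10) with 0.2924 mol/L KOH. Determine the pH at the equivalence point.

n(C6H5OH) = 0.1248 x 0.02085 = 0.002602 mol; V(KOH) at equivalence = 0.002602/0.2924 = 0.008899 L.
At equivalence all the acid is converted to C6H5O-; total volume = 0.02085 + 0.008899 = 0.02975 L, so [C6H5O-] = 0.002602/0.02975 = 0.08747 M.
Kb = Kw/Ka = 1.0e-14 / 1.0 x 10^-10 = 0.000100.
[OH^-] = sqrt(Kb x [C6H5O-]) = sqrt(0.000100 x 0.08747) = 0.00296 M.
pOH = 2.53, so pH = 14.00 - 2.53 = 11.47.

11.47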